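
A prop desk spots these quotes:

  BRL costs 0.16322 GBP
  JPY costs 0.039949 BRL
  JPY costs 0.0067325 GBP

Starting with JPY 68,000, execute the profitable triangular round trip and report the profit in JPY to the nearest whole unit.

Profit: JPY 2,211

Profitable loop is JPY → GBP → BRL → JPY:
JPY 68,000 × 0.0067325 = GBP 457.81
GBP 457.81 ÷ 0.16322 = BRL 2,804.86
BRL 2,804.86 ÷ 0.039949 = JPY 70,211
Profit = JPY 70,211 − JPY 68,000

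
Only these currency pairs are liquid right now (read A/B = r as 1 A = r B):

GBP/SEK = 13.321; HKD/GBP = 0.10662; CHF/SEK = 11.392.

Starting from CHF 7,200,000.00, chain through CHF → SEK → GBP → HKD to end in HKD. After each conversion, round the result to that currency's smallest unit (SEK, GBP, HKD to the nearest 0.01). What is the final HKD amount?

HKD 57,750,661.88

CHF 7,200,000.00 × 11.392 = SEK 82,022,400.00
SEK 82,022,400.00 ÷ 13.321 = GBP 6,157,375.57
GBP 6,157,375.57 ÷ 0.10662 = HKD 57,750,661.88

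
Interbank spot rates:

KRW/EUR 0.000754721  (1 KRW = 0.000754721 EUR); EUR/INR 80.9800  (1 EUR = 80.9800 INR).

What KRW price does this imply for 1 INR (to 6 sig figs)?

1 INR ÷ 80.9800 = 0.0123487 EUR
0.0123487 EUR ÷ 0.000754721 = 16.362 KRW

INR/KRW = 16.3620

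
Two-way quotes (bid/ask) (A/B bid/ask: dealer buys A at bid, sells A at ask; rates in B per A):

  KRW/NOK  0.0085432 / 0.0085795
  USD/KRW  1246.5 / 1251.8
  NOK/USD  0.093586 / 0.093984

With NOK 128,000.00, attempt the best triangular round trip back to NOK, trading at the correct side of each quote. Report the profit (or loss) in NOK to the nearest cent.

Best loop NOK → USD → KRW → NOK:
NOK 128,000.00 × 0.093586 (sell NOK at bid) = USD 11,979.01
USD 11,979.01 × 1246.5 (sell USD at bid) = KRW 14,931,833
KRW 14,931,833 × 0.0085432 (sell KRW at bid) = NOK 127,565.64

Net result: NOK -434.36 (no profitable arbitrage after spreads)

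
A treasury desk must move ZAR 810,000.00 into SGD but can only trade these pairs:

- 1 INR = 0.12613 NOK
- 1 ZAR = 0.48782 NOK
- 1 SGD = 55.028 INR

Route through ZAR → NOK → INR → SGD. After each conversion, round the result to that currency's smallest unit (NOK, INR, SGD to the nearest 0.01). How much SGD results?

SGD 56,930.17

ZAR 810,000.00 × 0.48782 = NOK 395,134.20
NOK 395,134.20 ÷ 0.12613 = INR 3,132,753.51
INR 3,132,753.51 ÷ 55.028 = SGD 56,930.17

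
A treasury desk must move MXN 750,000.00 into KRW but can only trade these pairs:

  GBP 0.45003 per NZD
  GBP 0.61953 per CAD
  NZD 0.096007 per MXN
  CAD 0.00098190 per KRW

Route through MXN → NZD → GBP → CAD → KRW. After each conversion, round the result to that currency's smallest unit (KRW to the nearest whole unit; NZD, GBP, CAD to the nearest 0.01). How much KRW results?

MXN 750,000.00 × 0.096007 = NZD 72,005.25
NZD 72,005.25 × 0.45003 = GBP 32,404.52
GBP 32,404.52 ÷ 0.61953 = CAD 52,305.01
CAD 52,305.01 ÷ 0.00098190 = KRW 53,269,182

KRW 53,269,182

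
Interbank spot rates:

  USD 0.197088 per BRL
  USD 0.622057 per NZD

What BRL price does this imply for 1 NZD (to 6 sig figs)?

1 NZD × 0.622057 = 0.622057 USD
0.622057 USD ÷ 0.197088 = 3.15624 BRL

NZD/BRL = 3.15624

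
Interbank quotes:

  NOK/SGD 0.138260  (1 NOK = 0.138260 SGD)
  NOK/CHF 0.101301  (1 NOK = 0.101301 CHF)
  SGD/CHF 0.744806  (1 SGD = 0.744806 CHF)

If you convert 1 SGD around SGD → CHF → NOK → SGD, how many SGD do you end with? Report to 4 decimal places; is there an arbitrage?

1.0165 (arbitrage exists)

Around SGD → CHF → NOK → SGD: 1 × 0.744806 ÷ 0.101301 × 0.138260 = 1.016544
Product > 1; profitable direction is SGD → CHF → NOK → SGD.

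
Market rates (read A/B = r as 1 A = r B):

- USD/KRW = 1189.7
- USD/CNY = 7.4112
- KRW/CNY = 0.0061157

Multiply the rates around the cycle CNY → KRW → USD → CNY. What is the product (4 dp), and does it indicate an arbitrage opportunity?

1.0186 (arbitrage exists)

Around CNY → KRW → USD → CNY: 1 ÷ 0.0061157 ÷ 1189.7 × 7.4112 = 1.018603
Product > 1; profitable direction is CNY → KRW → USD → CNY.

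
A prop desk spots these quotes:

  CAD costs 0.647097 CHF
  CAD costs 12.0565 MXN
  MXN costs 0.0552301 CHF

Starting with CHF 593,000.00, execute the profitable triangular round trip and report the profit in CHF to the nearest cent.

Profitable loop is CHF → CAD → MXN → CHF:
CHF 593,000.00 ÷ 0.647097 = CAD 916,400.48
CAD 916,400.48 × 12.0565 = MXN 11,048,582.36
MXN 11,048,582.36 × 0.0552301 = CHF 610,214.31
Profit = CHF 610,214.31 − CHF 593,000.00

Profit: CHF 17,214.31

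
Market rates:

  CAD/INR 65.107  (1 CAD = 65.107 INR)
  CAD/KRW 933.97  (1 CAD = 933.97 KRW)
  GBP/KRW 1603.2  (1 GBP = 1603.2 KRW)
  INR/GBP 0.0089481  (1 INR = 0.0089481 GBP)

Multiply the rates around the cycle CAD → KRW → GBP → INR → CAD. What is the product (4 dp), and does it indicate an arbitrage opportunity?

Around CAD → KRW → GBP → INR → CAD: 1 × 933.97 ÷ 1603.2 ÷ 0.0089481 ÷ 65.107 = 0.999969
Product ≈ 1 (deviation 0.003%, within rounding noise).

1.0000 (no arbitrage)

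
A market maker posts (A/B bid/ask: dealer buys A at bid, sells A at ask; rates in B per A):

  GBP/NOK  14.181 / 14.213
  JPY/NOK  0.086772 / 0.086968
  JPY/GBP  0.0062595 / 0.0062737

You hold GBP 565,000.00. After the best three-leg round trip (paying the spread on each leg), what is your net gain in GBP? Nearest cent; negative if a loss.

Best loop GBP → NOK → JPY → GBP:
GBP 565,000.00 × 14.181 (sell GBP at bid) = NOK 8,012,265.00
NOK 8,012,265.00 ÷ 0.086968 (buy JPY at ask) = JPY 92,128,886
JPY 92,128,886 × 0.0062595 (sell JPY at bid) = GBP 576,680.76

Net profit: GBP 11,680.76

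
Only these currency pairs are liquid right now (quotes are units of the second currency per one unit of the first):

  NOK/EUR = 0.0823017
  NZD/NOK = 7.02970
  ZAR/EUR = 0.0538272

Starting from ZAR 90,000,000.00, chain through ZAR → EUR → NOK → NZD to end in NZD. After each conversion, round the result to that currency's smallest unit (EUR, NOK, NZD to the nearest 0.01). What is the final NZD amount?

ZAR 90,000,000.00 × 0.0538272 = EUR 4,844,448.00
EUR 4,844,448.00 ÷ 0.0823017 = NOK 58,862,064.82
NOK 58,862,064.82 ÷ 7.02970 = NZD 8,373,339.52

NZD 8,373,339.52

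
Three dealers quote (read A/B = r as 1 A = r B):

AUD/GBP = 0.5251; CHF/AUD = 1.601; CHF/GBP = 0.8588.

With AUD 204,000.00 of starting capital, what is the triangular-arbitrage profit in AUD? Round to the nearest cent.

Profitable loop is AUD → CHF → GBP → AUD:
AUD 204,000.00 ÷ 1.601 = CHF 127,420.36
CHF 127,420.36 × 0.8588 = GBP 109,428.61
GBP 109,428.61 ÷ 0.5251 = AUD 208,395.75
Profit = AUD 208,395.75 − AUD 204,000.00

Profit: AUD 4,395.75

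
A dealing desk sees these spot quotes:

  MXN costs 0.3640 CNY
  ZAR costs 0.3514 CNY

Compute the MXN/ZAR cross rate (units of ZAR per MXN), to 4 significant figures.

MXN/ZAR = 1.036

1 MXN × 0.3640 = 0.364 CNY
0.364 CNY ÷ 0.3514 = 1.03586 ZAR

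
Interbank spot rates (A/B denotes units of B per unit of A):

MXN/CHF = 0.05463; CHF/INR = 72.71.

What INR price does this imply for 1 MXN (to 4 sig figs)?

MXN/INR = 3.972

1 MXN × 0.05463 = 0.05463 CHF
0.05463 CHF × 72.71 = 3.97215 INR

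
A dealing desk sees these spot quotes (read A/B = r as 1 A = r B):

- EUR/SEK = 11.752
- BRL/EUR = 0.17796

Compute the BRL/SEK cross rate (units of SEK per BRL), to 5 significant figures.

BRL/SEK = 2.0914

1 BRL × 0.17796 = 0.17796 EUR
0.17796 EUR × 11.752 = 2.09139 SEK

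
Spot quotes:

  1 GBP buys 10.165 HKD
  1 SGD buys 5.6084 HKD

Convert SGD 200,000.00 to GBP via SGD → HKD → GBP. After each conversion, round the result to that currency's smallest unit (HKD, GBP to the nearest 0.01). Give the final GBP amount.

SGD 200,000.00 × 5.6084 = HKD 1,121,680.00
HKD 1,121,680.00 ÷ 10.165 = GBP 110,347.27

GBP 110,347.27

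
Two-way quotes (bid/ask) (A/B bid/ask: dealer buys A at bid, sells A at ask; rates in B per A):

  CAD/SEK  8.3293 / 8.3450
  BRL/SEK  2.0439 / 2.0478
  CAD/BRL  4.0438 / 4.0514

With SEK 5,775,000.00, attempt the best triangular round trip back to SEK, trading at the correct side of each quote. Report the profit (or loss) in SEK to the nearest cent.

Best loop SEK → BRL → CAD → SEK:
SEK 5,775,000.00 ÷ 2.0478 (buy BRL at ask) = BRL 2,820,099.62
BRL 2,820,099.62 ÷ 4.0514 (buy CAD at ask) = CAD 696,080.27
CAD 696,080.27 × 8.3293 (sell CAD at bid) = SEK 5,797,861.42

Net profit: SEK 22,861.42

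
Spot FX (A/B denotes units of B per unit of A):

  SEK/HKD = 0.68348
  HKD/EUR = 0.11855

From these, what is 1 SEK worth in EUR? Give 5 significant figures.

SEK/EUR = 0.081027

1 SEK × 0.68348 = 0.68348 HKD
0.68348 HKD × 0.11855 = 0.0810266 EUR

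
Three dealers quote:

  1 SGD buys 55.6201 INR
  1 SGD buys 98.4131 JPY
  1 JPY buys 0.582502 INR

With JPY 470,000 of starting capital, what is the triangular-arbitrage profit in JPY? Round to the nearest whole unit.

Profit: JPY 14,414

Profitable loop is JPY → INR → SGD → JPY:
JPY 470,000 × 0.582502 = INR 273,775.94
INR 273,775.94 ÷ 55.6201 = SGD 4,922.25
SGD 4,922.25 × 98.4131 = JPY 484,414
Profit = JPY 484,414 − JPY 470,000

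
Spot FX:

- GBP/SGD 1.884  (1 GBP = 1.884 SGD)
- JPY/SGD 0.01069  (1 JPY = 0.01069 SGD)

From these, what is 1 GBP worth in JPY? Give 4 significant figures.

1 GBP × 1.884 = 1.884 SGD
1.884 SGD ÷ 0.01069 = 176.239 JPY

GBP/JPY = 176.2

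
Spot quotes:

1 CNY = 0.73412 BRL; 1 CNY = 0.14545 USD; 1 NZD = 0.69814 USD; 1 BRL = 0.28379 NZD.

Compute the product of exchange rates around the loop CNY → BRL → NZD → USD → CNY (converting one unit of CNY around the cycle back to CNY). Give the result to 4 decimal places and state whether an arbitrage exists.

Around CNY → BRL → NZD → USD → CNY: 1 × 0.73412 × 0.28379 × 0.69814 ÷ 0.14545 = 0.999984
Product ≈ 1 (deviation 0.002%, within rounding noise).

1.0000 (no arbitrage)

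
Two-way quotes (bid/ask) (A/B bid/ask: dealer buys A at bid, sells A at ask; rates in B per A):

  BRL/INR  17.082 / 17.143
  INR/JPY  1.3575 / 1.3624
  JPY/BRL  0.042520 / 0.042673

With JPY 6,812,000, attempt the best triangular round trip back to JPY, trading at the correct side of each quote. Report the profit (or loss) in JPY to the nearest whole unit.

Net profit: JPY 22,866

Best loop JPY → INR → BRL → JPY:
JPY 6,812,000 ÷ 1.3624 (buy INR at ask) = INR 5,000,000.00
INR 5,000,000.00 ÷ 17.143 (buy BRL at ask) = BRL 291,664.24
BRL 291,664.24 ÷ 0.042673 (buy JPY at ask) = JPY 6,834,866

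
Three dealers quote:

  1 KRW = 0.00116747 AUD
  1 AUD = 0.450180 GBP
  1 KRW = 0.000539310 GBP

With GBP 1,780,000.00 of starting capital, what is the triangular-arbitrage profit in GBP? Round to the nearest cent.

Profitable loop is GBP → AUD → KRW → GBP:
GBP 1,780,000.00 ÷ 0.450180 = AUD 3,953,973.97
AUD 3,953,973.97 ÷ 0.00116747 = KRW 3,386,788,496
KRW 3,386,788,496 × 0.000539310 = GBP 1,826,528.90
Profit = GBP 1,826,528.90 − GBP 1,780,000.00

Profit: GBP 46,528.90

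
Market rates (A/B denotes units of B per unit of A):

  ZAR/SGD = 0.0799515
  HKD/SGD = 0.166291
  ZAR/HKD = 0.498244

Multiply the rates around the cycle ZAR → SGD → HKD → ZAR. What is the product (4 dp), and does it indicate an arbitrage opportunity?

Around ZAR → SGD → HKD → ZAR: 1 × 0.0799515 ÷ 0.166291 ÷ 0.498244 = 0.964974
Product < 1; profitable direction is ZAR → HKD → SGD → ZAR.

0.9650 (arbitrage exists)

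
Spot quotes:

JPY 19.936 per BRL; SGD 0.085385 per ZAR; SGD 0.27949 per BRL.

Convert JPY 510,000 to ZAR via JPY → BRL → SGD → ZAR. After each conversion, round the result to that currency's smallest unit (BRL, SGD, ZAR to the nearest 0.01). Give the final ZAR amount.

JPY 510,000 ÷ 19.936 = BRL 25,581.86
BRL 25,581.86 × 0.27949 = SGD 7,149.87
SGD 7,149.87 ÷ 0.085385 = ZAR 83,736.84

ZAR 83,736.84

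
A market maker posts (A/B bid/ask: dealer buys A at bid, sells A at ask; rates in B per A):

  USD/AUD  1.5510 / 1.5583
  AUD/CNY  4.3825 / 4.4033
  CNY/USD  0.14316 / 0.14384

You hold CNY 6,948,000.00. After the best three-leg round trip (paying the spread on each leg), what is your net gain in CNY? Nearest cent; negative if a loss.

Net profit: CNY 91,645.50

Best loop CNY → AUD → USD → CNY:
CNY 6,948,000.00 ÷ 4.4033 (buy AUD at ask) = AUD 1,577,907.48
AUD 1,577,907.48 ÷ 1.5583 (buy USD at ask) = USD 1,012,582.61
USD 1,012,582.61 ÷ 0.14384 (buy CNY at ask) = CNY 7,039,645.50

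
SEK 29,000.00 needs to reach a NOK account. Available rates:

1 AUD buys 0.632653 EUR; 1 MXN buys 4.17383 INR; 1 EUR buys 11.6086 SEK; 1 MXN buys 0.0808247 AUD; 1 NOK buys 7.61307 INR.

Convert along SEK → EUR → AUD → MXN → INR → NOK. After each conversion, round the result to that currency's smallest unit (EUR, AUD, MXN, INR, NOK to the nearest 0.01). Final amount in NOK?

SEK 29,000.00 ÷ 11.6086 = EUR 2,498.15
EUR 2,498.15 ÷ 0.632653 = AUD 3,948.69
AUD 3,948.69 ÷ 0.0808247 = MXN 48,854.99
MXN 48,854.99 × 4.17383 = INR 203,912.42
INR 203,912.42 ÷ 7.61307 = NOK 26,784.52

NOK 26,784.52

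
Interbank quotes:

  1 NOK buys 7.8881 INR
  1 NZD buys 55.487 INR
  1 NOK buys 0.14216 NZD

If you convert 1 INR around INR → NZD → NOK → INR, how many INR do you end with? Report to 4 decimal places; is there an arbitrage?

1.0000 (no arbitrage)

Around INR → NZD → NOK → INR: 1 ÷ 55.487 ÷ 0.14216 × 7.8881 = 1.000009
Product ≈ 1 (deviation 0.001%, within rounding noise).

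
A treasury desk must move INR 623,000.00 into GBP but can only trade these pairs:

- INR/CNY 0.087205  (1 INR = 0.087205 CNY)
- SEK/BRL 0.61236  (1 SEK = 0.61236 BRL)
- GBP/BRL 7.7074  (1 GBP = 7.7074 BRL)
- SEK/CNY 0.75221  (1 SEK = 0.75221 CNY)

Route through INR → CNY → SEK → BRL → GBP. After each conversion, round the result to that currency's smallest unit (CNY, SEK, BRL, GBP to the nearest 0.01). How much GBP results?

INR 623,000.00 × 0.087205 = CNY 54,328.72
CNY 54,328.72 ÷ 0.75221 = SEK 72,225.47
SEK 72,225.47 × 0.61236 = BRL 44,227.99
BRL 44,227.99 ÷ 7.7074 = GBP 5,738.38

GBP 5,738.38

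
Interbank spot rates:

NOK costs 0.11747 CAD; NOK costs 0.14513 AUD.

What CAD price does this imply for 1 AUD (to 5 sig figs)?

AUD/CAD = 0.80941

1 AUD ÷ 0.14513 = 6.89037 NOK
6.89037 NOK × 0.11747 = 0.809412 CAD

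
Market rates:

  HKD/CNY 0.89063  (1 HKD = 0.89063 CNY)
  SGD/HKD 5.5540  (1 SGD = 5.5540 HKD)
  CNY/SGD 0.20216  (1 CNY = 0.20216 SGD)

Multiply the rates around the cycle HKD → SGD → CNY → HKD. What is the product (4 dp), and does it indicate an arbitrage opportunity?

1.0000 (no arbitrage)

Around HKD → SGD → CNY → HKD: 1 ÷ 5.5540 ÷ 0.20216 ÷ 0.89063 = 1.000004
Product ≈ 1 (deviation 0.000%, within rounding noise).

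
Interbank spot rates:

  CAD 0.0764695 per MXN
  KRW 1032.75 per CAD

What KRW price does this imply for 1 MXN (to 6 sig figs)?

1 MXN × 0.0764695 = 0.0764695 CAD
0.0764695 CAD × 1032.75 = 78.9739 KRW

MXN/KRW = 78.9739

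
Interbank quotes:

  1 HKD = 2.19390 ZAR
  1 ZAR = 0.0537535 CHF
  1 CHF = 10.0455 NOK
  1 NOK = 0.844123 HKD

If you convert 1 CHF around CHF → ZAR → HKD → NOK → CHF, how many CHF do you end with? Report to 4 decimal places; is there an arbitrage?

1.0000 (no arbitrage)

Around CHF → ZAR → HKD → NOK → CHF: 1 ÷ 0.0537535 ÷ 2.19390 ÷ 0.844123 ÷ 10.0455 = 0.999998
Product ≈ 1 (deviation 0.000%, within rounding noise).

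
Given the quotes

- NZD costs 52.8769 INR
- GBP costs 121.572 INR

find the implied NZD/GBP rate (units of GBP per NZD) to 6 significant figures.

1 NZD × 52.8769 = 52.8769 INR
52.8769 INR ÷ 121.572 = 0.434943 GBP

NZD/GBP = 0.434943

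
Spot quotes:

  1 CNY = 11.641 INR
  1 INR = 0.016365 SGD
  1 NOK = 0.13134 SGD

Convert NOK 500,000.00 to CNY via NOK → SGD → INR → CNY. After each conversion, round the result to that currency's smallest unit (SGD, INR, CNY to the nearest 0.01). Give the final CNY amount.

CNY 344,715.42

NOK 500,000.00 × 0.13134 = SGD 65,670.00
SGD 65,670.00 ÷ 0.016365 = INR 4,012,832.26
INR 4,012,832.26 ÷ 11.641 = CNY 344,715.42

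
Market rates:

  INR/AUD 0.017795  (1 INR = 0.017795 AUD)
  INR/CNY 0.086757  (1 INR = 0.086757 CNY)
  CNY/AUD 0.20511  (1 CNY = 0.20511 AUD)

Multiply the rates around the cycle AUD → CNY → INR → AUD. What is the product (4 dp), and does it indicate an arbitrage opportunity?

1.0000 (no arbitrage)

Around AUD → CNY → INR → AUD: 1 ÷ 0.20511 ÷ 0.086757 × 0.017795 = 1.000015
Product ≈ 1 (deviation 0.002%, within rounding noise).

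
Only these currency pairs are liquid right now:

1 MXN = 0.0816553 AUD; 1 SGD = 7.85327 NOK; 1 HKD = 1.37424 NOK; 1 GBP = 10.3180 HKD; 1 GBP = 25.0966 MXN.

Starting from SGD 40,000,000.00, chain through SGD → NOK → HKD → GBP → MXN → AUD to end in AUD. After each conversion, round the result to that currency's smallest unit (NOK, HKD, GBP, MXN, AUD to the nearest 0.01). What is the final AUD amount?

AUD 45,399,563.66

SGD 40,000,000.00 × 7.85327 = NOK 314,130,800.00
NOK 314,130,800.00 ÷ 1.37424 = HKD 228,585,108.86
HKD 228,585,108.86 ÷ 10.3180 = GBP 22,154,013.26
GBP 22,154,013.26 × 25.0966 = MXN 555,990,409.18
MXN 555,990,409.18 × 0.0816553 = AUD 45,399,563.66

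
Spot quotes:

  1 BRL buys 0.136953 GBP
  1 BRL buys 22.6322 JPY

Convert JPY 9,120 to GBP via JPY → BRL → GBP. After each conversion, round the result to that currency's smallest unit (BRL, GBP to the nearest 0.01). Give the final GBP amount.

JPY 9,120 ÷ 22.6322 = BRL 402.97
BRL 402.97 × 0.136953 = GBP 55.19

GBP 55.19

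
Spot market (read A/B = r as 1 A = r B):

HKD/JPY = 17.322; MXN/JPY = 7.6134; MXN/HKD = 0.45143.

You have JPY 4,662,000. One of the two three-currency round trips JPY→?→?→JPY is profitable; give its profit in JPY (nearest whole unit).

Profitable loop is JPY → MXN → HKD → JPY:
JPY 4,662,000 ÷ 7.6134 = MXN 612,341.40
MXN 612,341.40 × 0.45143 = HKD 276,429.28
HKD 276,429.28 × 17.322 = JPY 4,788,308
Profit = JPY 4,788,308 − JPY 4,662,000

Profit: JPY 126,308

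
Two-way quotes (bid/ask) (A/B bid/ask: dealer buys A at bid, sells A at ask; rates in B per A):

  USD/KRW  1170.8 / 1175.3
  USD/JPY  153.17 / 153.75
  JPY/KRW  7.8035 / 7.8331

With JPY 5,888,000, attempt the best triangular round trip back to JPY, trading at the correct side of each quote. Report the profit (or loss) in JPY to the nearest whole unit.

Net profit: JPY 100,006

Best loop JPY → KRW → USD → JPY:
JPY 5,888,000 × 7.8035 (sell JPY at bid) = KRW 45,947,008
KRW 45,947,008 ÷ 1175.3 (buy USD at ask) = USD 39,093.86
USD 39,093.86 × 153.17 (sell USD at bid) = JPY 5,988,006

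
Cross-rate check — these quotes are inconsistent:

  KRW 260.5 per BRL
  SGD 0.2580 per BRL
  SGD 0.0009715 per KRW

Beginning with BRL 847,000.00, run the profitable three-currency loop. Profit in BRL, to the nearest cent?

Profitable loop is BRL → SGD → KRW → BRL:
BRL 847,000.00 × 0.2580 = SGD 218,526.00
SGD 218,526.00 ÷ 0.0009715 = KRW 224,936,696
KRW 224,936,696 ÷ 260.5 = BRL 863,480.60
Profit = BRL 863,480.60 − BRL 847,000.00

Profit: BRL 16,480.60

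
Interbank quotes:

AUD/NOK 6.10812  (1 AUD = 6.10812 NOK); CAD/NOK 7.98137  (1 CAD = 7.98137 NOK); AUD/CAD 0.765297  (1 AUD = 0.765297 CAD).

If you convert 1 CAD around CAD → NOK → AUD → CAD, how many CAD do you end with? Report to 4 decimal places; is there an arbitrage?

1.0000 (no arbitrage)

Around CAD → NOK → AUD → CAD: 1 × 7.98137 ÷ 6.10812 × 0.765297 = 1.000000
Product ≈ 1 (deviation 0.000%, within rounding noise).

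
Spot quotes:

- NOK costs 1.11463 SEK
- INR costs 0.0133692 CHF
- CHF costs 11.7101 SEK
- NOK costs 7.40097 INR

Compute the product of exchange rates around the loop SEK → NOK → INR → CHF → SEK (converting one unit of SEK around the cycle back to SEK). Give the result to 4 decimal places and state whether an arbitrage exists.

Around SEK → NOK → INR → CHF → SEK: 1 ÷ 1.11463 × 7.40097 × 0.0133692 × 11.7101 = 1.039499
Product > 1; profitable direction is SEK → NOK → INR → CHF → SEK.

1.0395 (arbitrage exists)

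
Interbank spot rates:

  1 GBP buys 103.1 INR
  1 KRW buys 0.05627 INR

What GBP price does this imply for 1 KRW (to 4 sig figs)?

KRW/GBP = 0.0005458

1 KRW × 0.05627 = 0.05627 INR
0.05627 INR ÷ 103.1 = 0.000545781 GBP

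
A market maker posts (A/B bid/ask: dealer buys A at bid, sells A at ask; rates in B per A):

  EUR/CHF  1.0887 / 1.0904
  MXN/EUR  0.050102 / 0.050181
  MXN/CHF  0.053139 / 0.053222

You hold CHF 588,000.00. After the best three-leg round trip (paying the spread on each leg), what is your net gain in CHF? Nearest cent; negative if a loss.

Net profit: CHF 14,628.16

Best loop CHF → MXN → EUR → CHF:
CHF 588,000.00 ÷ 0.053222 (buy MXN at ask) = MXN 11,048,062.83
MXN 11,048,062.83 × 0.050102 (sell MXN at bid) = EUR 553,530.04
EUR 553,530.04 × 1.0887 (sell EUR at bid) = CHF 602,628.16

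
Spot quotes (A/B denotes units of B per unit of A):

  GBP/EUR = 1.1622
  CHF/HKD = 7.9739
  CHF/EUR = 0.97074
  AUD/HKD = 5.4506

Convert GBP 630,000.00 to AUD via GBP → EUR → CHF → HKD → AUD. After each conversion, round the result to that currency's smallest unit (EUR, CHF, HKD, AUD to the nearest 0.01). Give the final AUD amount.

AUD 1,103,430.46

GBP 630,000.00 × 1.1622 = EUR 732,186.00
EUR 732,186.00 ÷ 0.97074 = CHF 754,255.52
CHF 754,255.52 × 7.9739 = HKD 6,014,358.09
HKD 6,014,358.09 ÷ 5.4506 = AUD 1,103,430.46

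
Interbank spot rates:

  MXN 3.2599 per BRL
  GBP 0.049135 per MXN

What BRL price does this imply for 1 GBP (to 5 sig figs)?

GBP/BRL = 6.2432

1 GBP ÷ 0.049135 = 20.3521 MXN
20.3521 MXN ÷ 3.2599 = 6.24316 BRL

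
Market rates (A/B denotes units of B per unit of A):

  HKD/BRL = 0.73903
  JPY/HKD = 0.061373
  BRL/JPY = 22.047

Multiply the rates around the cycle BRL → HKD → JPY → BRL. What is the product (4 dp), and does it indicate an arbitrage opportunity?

Around BRL → HKD → JPY → BRL: 1 ÷ 0.73903 ÷ 0.061373 ÷ 22.047 = 1.000026
Product ≈ 1 (deviation 0.003%, within rounding noise).

1.0000 (no arbitrage)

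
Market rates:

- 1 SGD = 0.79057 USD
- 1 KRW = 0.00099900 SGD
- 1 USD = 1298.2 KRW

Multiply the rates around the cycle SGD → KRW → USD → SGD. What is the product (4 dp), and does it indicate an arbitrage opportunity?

Around SGD → KRW → USD → SGD: 1 ÷ 0.00099900 ÷ 1298.2 ÷ 0.79057 = 0.975332
Product < 1; profitable direction is SGD → USD → KRW → SGD.

0.9753 (arbitrage exists)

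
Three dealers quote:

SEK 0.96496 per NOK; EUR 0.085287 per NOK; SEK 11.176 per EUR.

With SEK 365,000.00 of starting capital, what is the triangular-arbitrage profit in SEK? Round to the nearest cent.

Profit: SEK 4,515.74

Profitable loop is SEK → EUR → NOK → SEK:
SEK 365,000.00 ÷ 11.176 = EUR 32,659.27
EUR 32,659.27 ÷ 0.085287 = NOK 382,933.74
NOK 382,933.74 × 0.96496 = SEK 369,515.74
Profit = SEK 369,515.74 − SEK 365,000.00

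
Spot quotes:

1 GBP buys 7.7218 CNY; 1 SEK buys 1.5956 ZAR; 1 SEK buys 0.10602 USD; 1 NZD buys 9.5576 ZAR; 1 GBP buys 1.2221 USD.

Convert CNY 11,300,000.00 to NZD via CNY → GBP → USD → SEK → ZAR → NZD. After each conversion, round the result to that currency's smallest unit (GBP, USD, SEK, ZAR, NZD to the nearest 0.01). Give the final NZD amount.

CNY 11,300,000.00 ÷ 7.7218 = GBP 1,463,389.37
GBP 1,463,389.37 × 1.2221 = USD 1,788,408.15
USD 1,788,408.15 ÷ 0.10602 = SEK 16,868,592.25
SEK 16,868,592.25 × 1.5956 = ZAR 26,915,525.79
ZAR 26,915,525.79 ÷ 9.5576 = NZD 2,816,138.55

NZD 2,816,138.55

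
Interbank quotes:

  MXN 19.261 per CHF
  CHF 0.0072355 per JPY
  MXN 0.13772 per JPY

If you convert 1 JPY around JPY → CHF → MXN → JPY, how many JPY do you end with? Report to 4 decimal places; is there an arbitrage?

Around JPY → CHF → MXN → JPY: 1 × 0.0072355 × 19.261 ÷ 0.13772 = 1.011930
Product > 1; profitable direction is JPY → CHF → MXN → JPY.

1.0119 (arbitrage exists)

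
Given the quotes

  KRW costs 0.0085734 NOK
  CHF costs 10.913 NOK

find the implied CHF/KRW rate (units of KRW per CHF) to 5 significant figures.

1 CHF × 10.913 = 10.913 NOK
10.913 NOK ÷ 0.0085734 = 1272.89 KRW

CHF/KRW = 1272.9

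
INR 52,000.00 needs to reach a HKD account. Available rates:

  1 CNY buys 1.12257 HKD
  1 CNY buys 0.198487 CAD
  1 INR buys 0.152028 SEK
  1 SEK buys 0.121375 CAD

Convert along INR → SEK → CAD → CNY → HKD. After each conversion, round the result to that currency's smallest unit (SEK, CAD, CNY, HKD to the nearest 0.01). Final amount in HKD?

INR 52,000.00 × 0.152028 = SEK 7,905.46
SEK 7,905.46 × 0.121375 = CAD 959.53
CAD 959.53 ÷ 0.198487 = CNY 4,834.22
CNY 4,834.22 × 1.12257 = HKD 5,426.75

HKD 5,426.75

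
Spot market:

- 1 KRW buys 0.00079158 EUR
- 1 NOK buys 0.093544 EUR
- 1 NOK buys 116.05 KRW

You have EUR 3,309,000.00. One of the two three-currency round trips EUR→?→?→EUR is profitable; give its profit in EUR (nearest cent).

Profitable loop is EUR → KRW → NOK → EUR:
EUR 3,309,000.00 ÷ 0.00079158 = KRW 4,180,247,101
KRW 4,180,247,101 ÷ 116.05 = NOK 36,021,086.61
NOK 36,021,086.61 × 0.093544 = EUR 3,369,556.53
Profit = EUR 3,369,556.53 − EUR 3,309,000.00

Profit: EUR 60,556.53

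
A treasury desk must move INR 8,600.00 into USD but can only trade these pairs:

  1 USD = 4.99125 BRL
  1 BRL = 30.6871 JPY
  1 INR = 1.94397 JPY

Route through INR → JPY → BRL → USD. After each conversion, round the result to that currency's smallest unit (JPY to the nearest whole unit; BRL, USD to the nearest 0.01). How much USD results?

INR 8,600.00 × 1.94397 = JPY 16,718
JPY 16,718 ÷ 30.6871 = BRL 544.79
BRL 544.79 ÷ 4.99125 = USD 109.15

USD 109.15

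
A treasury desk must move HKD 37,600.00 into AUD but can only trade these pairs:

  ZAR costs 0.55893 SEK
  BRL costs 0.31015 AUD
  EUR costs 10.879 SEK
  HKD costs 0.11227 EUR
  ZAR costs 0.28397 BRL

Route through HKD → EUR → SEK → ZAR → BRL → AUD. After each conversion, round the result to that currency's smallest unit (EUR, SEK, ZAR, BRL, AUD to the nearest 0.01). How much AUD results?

HKD 37,600.00 × 0.11227 = EUR 4,221.35
EUR 4,221.35 × 10.879 = SEK 45,924.07
SEK 45,924.07 ÷ 0.55893 = ZAR 82,164.26
ZAR 82,164.26 × 0.28397 = BRL 23,332.18
BRL 23,332.18 × 0.31015 = AUD 7,236.48

AUD 7,236.48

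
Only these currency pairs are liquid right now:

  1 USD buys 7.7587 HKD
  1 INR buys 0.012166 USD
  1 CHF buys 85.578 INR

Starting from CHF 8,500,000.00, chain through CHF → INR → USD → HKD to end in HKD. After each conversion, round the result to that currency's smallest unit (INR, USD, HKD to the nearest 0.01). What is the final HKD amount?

HKD 68,662,218.29

CHF 8,500,000.00 × 85.578 = INR 727,413,000.00
INR 727,413,000.00 × 0.012166 = USD 8,849,706.56
USD 8,849,706.56 × 7.7587 = HKD 68,662,218.29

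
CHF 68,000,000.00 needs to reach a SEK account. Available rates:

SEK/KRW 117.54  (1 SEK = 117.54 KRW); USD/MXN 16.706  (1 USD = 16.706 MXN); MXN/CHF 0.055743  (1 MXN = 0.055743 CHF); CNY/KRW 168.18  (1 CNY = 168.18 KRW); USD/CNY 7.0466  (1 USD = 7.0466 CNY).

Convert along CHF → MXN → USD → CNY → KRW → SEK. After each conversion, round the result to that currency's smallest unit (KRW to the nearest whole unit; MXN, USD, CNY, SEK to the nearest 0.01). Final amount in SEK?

CHF 68,000,000.00 ÷ 0.055743 = MXN 1,219,884,111.01
MXN 1,219,884,111.01 ÷ 16.706 = USD 73,020,717.77
USD 73,020,717.77 × 7.0466 = CNY 514,547,789.84
CNY 514,547,789.84 × 168.18 = KRW 86,536,647,295
KRW 86,536,647,295 ÷ 117.54 = SEK 736,231,472.65

SEK 736,231,472.65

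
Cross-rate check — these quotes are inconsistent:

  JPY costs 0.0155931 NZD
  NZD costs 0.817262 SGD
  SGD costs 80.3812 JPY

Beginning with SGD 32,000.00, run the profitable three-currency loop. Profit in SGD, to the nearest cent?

Profit: SGD 779.19

Profitable loop is SGD → JPY → NZD → SGD:
SGD 32,000.00 × 80.3812 = JPY 2,572,198
JPY 2,572,198 × 0.0155931 = NZD 40,108.55
NZD 40,108.55 × 0.817262 = SGD 32,779.19
Profit = SGD 32,779.19 − SGD 32,000.00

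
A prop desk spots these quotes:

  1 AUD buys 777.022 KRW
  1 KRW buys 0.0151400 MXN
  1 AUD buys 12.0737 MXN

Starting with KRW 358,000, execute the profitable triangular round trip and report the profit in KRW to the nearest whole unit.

Profit: KRW 9,421

Profitable loop is KRW → AUD → MXN → KRW:
KRW 358,000 ÷ 777.022 = AUD 460.73
AUD 460.73 × 12.0737 = MXN 5,562.76
MXN 5,562.76 ÷ 0.0151400 = KRW 367,421
Profit = KRW 367,421 − KRW 358,000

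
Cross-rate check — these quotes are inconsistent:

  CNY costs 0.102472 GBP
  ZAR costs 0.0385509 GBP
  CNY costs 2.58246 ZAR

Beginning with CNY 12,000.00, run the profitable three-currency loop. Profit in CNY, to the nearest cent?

Profitable loop is CNY → GBP → ZAR → CNY:
CNY 12,000.00 × 0.102472 = GBP 1,229.66
GBP 1,229.66 ÷ 0.0385509 = ZAR 31,897.15
ZAR 31,897.15 ÷ 2.58246 = CNY 12,351.46
Profit = CNY 12,351.46 − CNY 12,000.00

Profit: CNY 351.46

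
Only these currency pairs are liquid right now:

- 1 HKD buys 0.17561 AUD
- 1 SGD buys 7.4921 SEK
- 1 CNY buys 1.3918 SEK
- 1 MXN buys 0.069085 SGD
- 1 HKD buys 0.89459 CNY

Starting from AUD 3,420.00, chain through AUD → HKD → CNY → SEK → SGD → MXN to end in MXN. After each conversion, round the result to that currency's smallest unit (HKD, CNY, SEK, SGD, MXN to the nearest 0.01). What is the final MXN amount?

AUD 3,420.00 ÷ 0.17561 = HKD 19,474.97
HKD 19,474.97 × 0.89459 = CNY 17,422.11
CNY 17,422.11 × 1.3918 = SEK 24,248.09
SEK 24,248.09 ÷ 7.4921 = SGD 3,236.49
SGD 3,236.49 ÷ 0.069085 = MXN 46,847.94

MXN 46,847.94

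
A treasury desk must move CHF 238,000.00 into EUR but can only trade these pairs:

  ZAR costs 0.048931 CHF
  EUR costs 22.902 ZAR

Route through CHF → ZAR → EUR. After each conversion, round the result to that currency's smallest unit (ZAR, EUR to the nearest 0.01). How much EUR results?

CHF 238,000.00 ÷ 0.048931 = ZAR 4,863,992.15
ZAR 4,863,992.15 ÷ 22.902 = EUR 212,382.86

EUR 212,382.86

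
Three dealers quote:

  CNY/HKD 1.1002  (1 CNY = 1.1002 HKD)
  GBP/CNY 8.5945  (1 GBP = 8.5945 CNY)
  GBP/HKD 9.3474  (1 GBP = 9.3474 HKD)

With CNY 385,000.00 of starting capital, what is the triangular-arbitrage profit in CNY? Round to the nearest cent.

Profitable loop is CNY → HKD → GBP → CNY:
CNY 385,000.00 × 1.1002 = HKD 423,577.00
HKD 423,577.00 ÷ 9.3474 = GBP 45,314.95
GBP 45,314.95 × 8.5945 = CNY 389,459.37
Profit = CNY 389,459.37 − CNY 385,000.00

Profit: CNY 4,459.37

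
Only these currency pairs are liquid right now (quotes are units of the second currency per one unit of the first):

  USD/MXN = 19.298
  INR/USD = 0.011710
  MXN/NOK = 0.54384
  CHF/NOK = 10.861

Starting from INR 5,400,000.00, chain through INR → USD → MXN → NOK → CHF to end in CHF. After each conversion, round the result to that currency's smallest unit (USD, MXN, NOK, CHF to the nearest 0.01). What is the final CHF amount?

INR 5,400,000.00 × 0.011710 = USD 63,234.00
USD 63,234.00 × 19.298 = MXN 1,220,289.73
MXN 1,220,289.73 × 0.54384 = NOK 663,642.37
NOK 663,642.37 ÷ 10.861 = CHF 61,103.25

CHF 61,103.25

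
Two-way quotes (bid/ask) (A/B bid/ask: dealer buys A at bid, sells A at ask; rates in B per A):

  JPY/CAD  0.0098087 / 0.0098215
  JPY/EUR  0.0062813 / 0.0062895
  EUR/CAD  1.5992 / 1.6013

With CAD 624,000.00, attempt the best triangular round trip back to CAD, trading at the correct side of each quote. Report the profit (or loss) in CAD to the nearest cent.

Net profit: CAD 14,203.36

Best loop CAD → JPY → EUR → CAD:
CAD 624,000.00 ÷ 0.0098215 (buy JPY at ask) = JPY 63,534,083
JPY 63,534,083 × 0.0062813 (sell JPY at bid) = EUR 399,076.64
EUR 399,076.64 × 1.5992 (sell EUR at bid) = CAD 638,203.36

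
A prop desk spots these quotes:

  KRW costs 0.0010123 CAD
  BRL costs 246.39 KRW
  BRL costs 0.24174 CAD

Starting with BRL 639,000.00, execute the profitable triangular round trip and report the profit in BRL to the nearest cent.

Profitable loop is BRL → KRW → CAD → BRL:
BRL 639,000.00 × 246.39 = KRW 157,443,210
KRW 157,443,210 × 0.0010123 = CAD 159,379.76
CAD 159,379.76 ÷ 0.24174 = BRL 659,302.40
Profit = BRL 659,302.40 − BRL 639,000.00

Profit: BRL 20,302.40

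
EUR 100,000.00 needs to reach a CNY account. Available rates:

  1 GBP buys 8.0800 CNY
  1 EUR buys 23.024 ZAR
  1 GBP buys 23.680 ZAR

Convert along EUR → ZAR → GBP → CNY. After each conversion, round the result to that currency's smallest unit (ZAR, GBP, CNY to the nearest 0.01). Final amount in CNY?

EUR 100,000.00 × 23.024 = ZAR 2,302,400.00
ZAR 2,302,400.00 ÷ 23.680 = GBP 97,229.73
GBP 97,229.73 × 8.0800 = CNY 785,616.22

CNY 785,616.22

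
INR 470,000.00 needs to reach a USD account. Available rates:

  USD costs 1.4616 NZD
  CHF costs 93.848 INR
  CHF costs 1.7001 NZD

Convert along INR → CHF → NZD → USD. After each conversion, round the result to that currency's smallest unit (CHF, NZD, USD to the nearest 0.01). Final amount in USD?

INR 470,000.00 ÷ 93.848 = CHF 5,008.10
CHF 5,008.10 × 1.7001 = NZD 8,514.27
NZD 8,514.27 ÷ 1.4616 = USD 5,825.31

USD 5,825.31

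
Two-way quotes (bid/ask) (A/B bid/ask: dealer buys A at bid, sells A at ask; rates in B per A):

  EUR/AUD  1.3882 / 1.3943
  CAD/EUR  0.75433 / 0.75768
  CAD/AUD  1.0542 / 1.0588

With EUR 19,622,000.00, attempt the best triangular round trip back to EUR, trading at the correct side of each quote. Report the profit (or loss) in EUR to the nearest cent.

Net result: EUR -41,479.50 (no profitable arbitrage after spreads)

Best loop EUR → CAD → AUD → EUR:
EUR 19,622,000.00 ÷ 0.75768 (buy CAD at ask) = CAD 25,897,476.51
CAD 25,897,476.51 × 1.0542 (sell CAD at bid) = AUD 27,301,119.73
AUD 27,301,119.73 ÷ 1.3943 (buy EUR at ask) = EUR 19,580,520.50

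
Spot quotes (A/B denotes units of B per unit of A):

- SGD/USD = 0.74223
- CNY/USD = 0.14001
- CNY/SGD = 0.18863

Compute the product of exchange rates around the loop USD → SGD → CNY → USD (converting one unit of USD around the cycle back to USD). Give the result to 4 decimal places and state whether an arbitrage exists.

Around USD → SGD → CNY → USD: 1 ÷ 0.74223 ÷ 0.18863 × 0.14001 = 1.000023
Product ≈ 1 (deviation 0.002%, within rounding noise).

1.0000 (no arbitrage)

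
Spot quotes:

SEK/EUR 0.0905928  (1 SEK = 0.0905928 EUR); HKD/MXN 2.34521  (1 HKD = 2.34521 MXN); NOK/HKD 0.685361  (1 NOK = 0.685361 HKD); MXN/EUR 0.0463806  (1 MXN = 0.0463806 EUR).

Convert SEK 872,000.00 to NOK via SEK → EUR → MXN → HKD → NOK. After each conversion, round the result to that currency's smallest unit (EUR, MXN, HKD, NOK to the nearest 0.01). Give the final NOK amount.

SEK 872,000.00 × 0.0905928 = EUR 78,996.92
EUR 78,996.92 ÷ 0.0463806 = MXN 1,703,231.95
MXN 1,703,231.95 ÷ 2.34521 = HKD 726,259.89
HKD 726,259.89 ÷ 0.685361 = NOK 1,059,674.96

NOK 1,059,674.96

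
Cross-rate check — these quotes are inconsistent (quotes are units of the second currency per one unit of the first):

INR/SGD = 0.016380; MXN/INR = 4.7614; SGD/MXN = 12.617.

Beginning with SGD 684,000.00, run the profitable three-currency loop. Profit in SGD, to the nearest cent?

Profitable loop is SGD → INR → MXN → SGD:
SGD 684,000.00 ÷ 0.016380 = INR 41,758,241.76
INR 41,758,241.76 ÷ 4.7614 = MXN 8,770,160.41
MXN 8,770,160.41 ÷ 12.617 = SGD 695,106.63
Profit = SGD 695,106.63 − SGD 684,000.00

Profit: SGD 11,106.63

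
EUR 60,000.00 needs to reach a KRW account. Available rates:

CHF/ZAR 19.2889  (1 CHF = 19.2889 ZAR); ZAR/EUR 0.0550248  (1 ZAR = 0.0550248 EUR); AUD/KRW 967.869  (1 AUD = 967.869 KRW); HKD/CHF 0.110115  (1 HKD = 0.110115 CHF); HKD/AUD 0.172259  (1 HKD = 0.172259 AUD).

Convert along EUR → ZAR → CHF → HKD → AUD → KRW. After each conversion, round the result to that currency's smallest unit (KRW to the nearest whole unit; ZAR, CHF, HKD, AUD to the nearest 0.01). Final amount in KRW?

EUR 60,000.00 ÷ 0.0550248 = ZAR 1,090,417.41
ZAR 1,090,417.41 ÷ 19.2889 = CHF 56,530.82
CHF 56,530.82 ÷ 0.110115 = HKD 513,379.83
HKD 513,379.83 × 0.172259 = AUD 88,434.30
AUD 88,434.30 × 967.869 = KRW 85,592,818

KRW 85,592,818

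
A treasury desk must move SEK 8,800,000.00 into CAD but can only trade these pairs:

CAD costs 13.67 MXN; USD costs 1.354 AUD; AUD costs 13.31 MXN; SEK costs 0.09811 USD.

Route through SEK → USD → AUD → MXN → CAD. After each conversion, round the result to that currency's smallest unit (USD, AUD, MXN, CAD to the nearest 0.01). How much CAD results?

CAD 1,138,214.60

SEK 8,800,000.00 × 0.09811 = USD 863,368.00
USD 863,368.00 × 1.354 = AUD 1,169,000.27
AUD 1,169,000.27 × 13.31 = MXN 15,559,393.59
MXN 15,559,393.59 ÷ 13.67 = CAD 1,138,214.60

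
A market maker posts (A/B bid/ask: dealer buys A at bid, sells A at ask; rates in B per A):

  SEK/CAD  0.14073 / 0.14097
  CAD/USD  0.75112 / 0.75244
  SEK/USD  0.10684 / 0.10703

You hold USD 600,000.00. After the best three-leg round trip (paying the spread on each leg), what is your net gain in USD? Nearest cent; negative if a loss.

Net profit: USD 4,347.26

Best loop USD → CAD → SEK → USD:
USD 600,000.00 ÷ 0.75244 (buy CAD at ask) = CAD 797,405.77
CAD 797,405.77 ÷ 0.14097 (buy SEK at ask) = SEK 5,656,563.62
SEK 5,656,563.62 × 0.10684 (sell SEK at bid) = USD 604,347.26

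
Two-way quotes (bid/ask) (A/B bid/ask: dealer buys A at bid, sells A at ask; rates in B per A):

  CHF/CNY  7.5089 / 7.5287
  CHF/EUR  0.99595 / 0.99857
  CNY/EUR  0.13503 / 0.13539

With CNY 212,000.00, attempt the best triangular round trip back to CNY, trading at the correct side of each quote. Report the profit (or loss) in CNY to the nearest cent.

Best loop CNY → EUR → CHF → CNY:
CNY 212,000.00 × 0.13503 (sell CNY at bid) = EUR 28,626.36
EUR 28,626.36 ÷ 0.99857 (buy CHF at ask) = CHF 28,667.35
CHF 28,667.35 × 7.5089 (sell CHF at bid) = CNY 215,260.30

Net profit: CNY 3,260.30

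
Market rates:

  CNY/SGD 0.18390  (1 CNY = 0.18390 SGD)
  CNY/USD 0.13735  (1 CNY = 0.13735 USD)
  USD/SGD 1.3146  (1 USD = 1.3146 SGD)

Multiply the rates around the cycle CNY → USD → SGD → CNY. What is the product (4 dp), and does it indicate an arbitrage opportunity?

Around CNY → USD → SGD → CNY: 1 × 0.13735 × 1.3146 ÷ 0.18390 = 0.981840
Product < 1; profitable direction is CNY → SGD → USD → CNY.

0.9818 (arbitrage exists)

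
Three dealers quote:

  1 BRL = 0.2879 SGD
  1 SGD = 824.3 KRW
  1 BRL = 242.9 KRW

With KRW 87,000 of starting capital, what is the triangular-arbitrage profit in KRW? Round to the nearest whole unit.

Profitable loop is KRW → SGD → BRL → KRW:
KRW 87,000 ÷ 824.3 = SGD 105.54
SGD 105.54 ÷ 0.2879 = BRL 366.60
BRL 366.60 × 242.9 = KRW 89,047
Profit = KRW 89,047 − KRW 87,000

Profit: KRW 2,047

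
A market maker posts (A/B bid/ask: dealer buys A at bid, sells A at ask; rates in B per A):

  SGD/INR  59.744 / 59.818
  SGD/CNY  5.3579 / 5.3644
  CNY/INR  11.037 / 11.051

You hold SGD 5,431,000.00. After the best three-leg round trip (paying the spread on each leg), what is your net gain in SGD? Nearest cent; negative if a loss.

Net profit: SGD 42,326.63

Best loop SGD → INR → CNY → SGD:
SGD 5,431,000.00 × 59.744 (sell SGD at bid) = INR 324,469,664.00
INR 324,469,664.00 ÷ 11.051 (buy CNY at ask) = CNY 29,361,113.38
CNY 29,361,113.38 ÷ 5.3644 (buy SGD at ask) = SGD 5,473,326.63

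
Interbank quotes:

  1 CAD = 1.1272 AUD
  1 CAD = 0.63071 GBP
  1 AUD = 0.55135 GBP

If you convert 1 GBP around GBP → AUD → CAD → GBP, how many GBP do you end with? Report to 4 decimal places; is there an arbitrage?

Around GBP → AUD → CAD → GBP: 1 ÷ 0.55135 ÷ 1.1272 × 0.63071 = 1.014849
Product > 1; profitable direction is GBP → AUD → CAD → GBP.

1.0148 (arbitrage exists)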